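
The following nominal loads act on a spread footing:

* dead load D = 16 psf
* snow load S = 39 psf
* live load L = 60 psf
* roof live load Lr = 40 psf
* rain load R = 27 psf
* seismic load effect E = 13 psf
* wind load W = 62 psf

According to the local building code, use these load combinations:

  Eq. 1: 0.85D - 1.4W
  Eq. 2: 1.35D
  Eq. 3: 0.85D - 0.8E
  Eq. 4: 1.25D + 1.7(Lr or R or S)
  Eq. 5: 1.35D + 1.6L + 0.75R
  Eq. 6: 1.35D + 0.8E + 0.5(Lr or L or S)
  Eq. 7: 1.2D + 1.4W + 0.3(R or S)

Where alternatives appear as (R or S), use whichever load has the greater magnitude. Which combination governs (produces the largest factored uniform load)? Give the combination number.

(Lr or R or S) → Lr = 40 psf; (Lr or L or S) → L = 60 psf; (R or S) → S = 39 psf.
Eq. 1: 0.85(16) - 1.4(62) = 13.60 - 86.80 = -73.20
Eq. 2: 1.35(16) = 21.60
Eq. 3: 0.85(16) - 0.8(13) = 13.60 - 10.40 = 3.20
Eq. 4: 1.25(16) + 1.7(40) = 20.00 + 68.00 = 88.00
Eq. 5: 1.35(16) + 1.6(60) + 0.75(27) = 21.60 + 96.00 + 20.25 = 137.85
Eq. 6: 1.35(16) + 0.8(13) + 0.5(60) = 21.60 + 10.40 + 30.00 = 62.00
Eq. 7: 1.2(16) + 1.4(62) + 0.3(39) = 19.20 + 86.80 + 11.70 = 117.70
The largest value is 137.85 psf from combination 5.

Combination 5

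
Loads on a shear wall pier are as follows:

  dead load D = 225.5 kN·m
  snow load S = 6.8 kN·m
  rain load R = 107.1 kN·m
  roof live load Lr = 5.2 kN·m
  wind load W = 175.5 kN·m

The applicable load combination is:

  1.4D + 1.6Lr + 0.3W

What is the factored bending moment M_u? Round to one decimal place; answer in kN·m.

1.4(225.5) + 1.6(5.2) + 0.3(175.5) = 315.7 + 8.3 + 52.7 = 376.7
M_u = 376.7 kN·m.

376.7 kN·m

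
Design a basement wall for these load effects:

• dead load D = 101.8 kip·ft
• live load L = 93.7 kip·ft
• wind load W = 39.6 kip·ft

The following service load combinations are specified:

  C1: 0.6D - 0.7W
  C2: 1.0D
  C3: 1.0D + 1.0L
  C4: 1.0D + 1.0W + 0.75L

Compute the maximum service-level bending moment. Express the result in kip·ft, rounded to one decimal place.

C1: 0.6(101.8) - 0.7(39.6) = 33.4
C2: 1.0(101.8) = 101.8
C3: 1.0(101.8) + 1.0(93.7) = 195.5
C4: 1.0(101.8) + 1.0(39.6) + 0.75(93.7) = 211.7
Maximum is from combination 4.

211.7 kip·ft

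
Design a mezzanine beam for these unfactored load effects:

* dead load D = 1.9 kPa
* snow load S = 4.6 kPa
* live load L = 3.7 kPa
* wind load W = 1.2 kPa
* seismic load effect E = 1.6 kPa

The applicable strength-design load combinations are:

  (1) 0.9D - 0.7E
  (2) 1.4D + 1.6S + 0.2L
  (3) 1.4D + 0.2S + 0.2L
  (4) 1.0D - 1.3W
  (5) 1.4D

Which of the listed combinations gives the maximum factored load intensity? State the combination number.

(1) 0.9(1.9) - 0.7(1.6) = 0.59
(2) 1.4(1.9) + 1.6(4.6) + 0.2(3.7) = 10.76
(3) 1.4(1.9) + 0.2(4.6) + 0.2(3.7) = 4.32
(4) 1.0(1.9) - 1.3(1.2) = 0.34
(5) 1.4(1.9) = 2.66
The largest value is 10.76 kPa from combination 2.

Combination 2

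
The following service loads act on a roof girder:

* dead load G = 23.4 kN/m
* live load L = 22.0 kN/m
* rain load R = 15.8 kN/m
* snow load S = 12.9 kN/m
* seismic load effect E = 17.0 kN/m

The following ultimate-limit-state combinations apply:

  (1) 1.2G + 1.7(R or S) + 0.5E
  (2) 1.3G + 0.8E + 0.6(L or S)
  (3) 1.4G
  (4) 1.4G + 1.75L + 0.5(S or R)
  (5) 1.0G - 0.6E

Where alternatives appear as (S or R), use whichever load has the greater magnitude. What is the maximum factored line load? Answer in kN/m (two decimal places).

79.16 kN/m

(R or S) → R = 15.8 kN/m; (L or S) → L = 22.0 kN/m; (S or R) → R = 15.8 kN/m.
(1) 1.2(23.4) + 1.7(15.8) + 0.5(17.0) = 63.44
(2) 1.3(23.4) + 0.8(17.0) + 0.6(22.0) = 57.22
(3) 1.4(23.4) = 32.76
(4) 1.4(23.4) + 1.75(22.0) + 0.5(15.8) = 79.16
(5) 1.0(23.4) - 0.6(17.0) = 13.20
Maximum is from combination 4.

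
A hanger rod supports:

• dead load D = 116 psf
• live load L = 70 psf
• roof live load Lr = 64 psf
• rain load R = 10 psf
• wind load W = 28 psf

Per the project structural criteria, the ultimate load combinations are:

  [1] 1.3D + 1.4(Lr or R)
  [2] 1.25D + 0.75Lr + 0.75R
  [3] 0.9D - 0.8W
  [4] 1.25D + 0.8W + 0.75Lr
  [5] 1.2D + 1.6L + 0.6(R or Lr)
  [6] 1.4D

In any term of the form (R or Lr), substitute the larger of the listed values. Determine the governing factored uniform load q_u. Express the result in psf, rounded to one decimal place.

289.6 psf

(Lr or R) → Lr = 64 psf; (R or Lr) → Lr = 64 psf.
[1] 1.3(116) + 1.4(64) = 150.8 + 89.6 = 240.4
[2] 1.25(116) + 0.75(64) + 0.75(10) = 145.0 + 48.0 + 7.5 = 200.5
[3] 0.9(116) - 0.8(28) = 104.4 - 22.4 = 82.0
[4] 1.25(116) + 0.8(28) + 0.75(64) = 145.0 + 22.4 + 48.0 = 215.4
[5] 1.2(116) + 1.6(70) + 0.6(64) = 139.2 + 112.0 + 38.4 = 289.6
[6] 1.4(116) = 162.4
Maximum is from combination 5.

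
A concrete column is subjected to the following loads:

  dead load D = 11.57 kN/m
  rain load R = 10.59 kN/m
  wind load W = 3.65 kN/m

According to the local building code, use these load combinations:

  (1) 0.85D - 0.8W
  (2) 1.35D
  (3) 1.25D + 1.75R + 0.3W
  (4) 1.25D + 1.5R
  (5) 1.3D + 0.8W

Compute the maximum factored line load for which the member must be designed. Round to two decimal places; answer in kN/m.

(1) 0.85(11.57) - 0.8(3.65) = 6.91
(2) 1.35(11.57) = 15.62
(3) 1.25(11.57) + 1.75(10.59) + 0.3(3.65) = 34.09
(4) 1.25(11.57) + 1.5(10.59) = 30.35
(5) 1.3(11.57) + 0.8(3.65) = 17.96
Maximum is from combination 3.

34.09 kN/m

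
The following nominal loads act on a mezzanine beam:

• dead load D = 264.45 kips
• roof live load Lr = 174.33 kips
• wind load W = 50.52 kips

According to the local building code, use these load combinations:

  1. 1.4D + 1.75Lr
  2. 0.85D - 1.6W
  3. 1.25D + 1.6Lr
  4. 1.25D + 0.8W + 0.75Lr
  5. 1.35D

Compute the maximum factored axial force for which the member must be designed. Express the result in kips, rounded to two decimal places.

1. 1.4(264.45) + 1.75(174.33) = 370.23 + 305.08 = 675.31
2. 0.85(264.45) - 1.6(50.52) = 224.78 - 80.83 = 143.95
3. 1.25(264.45) + 1.6(174.33) = 330.56 + 278.93 = 609.49
4. 1.25(264.45) + 0.8(50.52) + 0.75(174.33) = 330.56 + 40.42 + 130.75 = 501.73
5. 1.35(264.45) = 357.01
Combination 1 governs: P_u = 675.31 kips.

675.31 kips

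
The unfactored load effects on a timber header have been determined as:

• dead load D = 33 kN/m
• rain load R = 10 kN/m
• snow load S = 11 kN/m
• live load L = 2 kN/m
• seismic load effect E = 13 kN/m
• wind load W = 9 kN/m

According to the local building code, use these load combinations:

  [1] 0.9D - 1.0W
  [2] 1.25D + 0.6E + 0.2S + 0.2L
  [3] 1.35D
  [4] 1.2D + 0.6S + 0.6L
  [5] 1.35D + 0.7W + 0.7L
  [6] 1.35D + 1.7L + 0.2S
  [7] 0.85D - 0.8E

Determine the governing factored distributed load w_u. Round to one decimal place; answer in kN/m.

[1] 0.9(33) - 1.0(9) = 29.7 - 9.0 = 20.7
[2] 1.25(33) + 0.6(13) + 0.2(11) + 0.2(2) = 41.3 + 7.8 + 2.2 + 0.4 = 51.7
[3] 1.35(33) = 44.6
[4] 1.2(33) + 0.6(11) + 0.6(2) = 39.6 + 6.6 + 1.2 = 47.4
[5] 1.35(33) + 0.7(9) + 0.7(2) = 44.6 + 6.3 + 1.4 = 52.3
[6] 1.35(33) + 1.7(2) + 0.2(11) = 44.6 + 3.4 + 2.2 = 50.2
[7] 0.85(33) - 0.8(13) = 28.1 - 10.4 = 17.7
Maximum is from combination 5.

52.3 kN/m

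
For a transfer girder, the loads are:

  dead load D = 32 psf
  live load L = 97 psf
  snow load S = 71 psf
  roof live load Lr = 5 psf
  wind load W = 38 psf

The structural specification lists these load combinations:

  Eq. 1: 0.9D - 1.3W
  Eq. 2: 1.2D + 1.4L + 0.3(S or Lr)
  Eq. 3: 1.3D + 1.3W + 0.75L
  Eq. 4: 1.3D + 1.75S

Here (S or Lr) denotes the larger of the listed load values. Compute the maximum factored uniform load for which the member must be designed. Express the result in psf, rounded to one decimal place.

195.5 psf

(S or Lr) → S = 71 psf.
Eq. 1: 0.9(32) - 1.3(38) = 28.8 - 49.4 = -20.6
Eq. 2: 1.2(32) + 1.4(97) + 0.3(71) = 38.4 + 135.8 + 21.3 = 195.5
Eq. 3: 1.3(32) + 1.3(38) + 0.75(97) = 41.6 + 49.4 + 72.8 = 163.8
Eq. 4: 1.3(32) + 1.75(71) = 41.6 + 124.3 = 165.9
Maximum is from combination 2.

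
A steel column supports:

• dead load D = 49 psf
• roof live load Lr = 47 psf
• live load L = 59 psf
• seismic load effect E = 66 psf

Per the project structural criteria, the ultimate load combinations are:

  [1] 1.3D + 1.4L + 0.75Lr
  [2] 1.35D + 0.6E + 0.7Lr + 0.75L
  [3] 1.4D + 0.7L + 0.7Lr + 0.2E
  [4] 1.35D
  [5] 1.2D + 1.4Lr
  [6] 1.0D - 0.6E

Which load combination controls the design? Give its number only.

[1] 1.3(49) + 1.4(59) + 0.75(47) = 63.70 + 82.60 + 35.25 = 181.55
[2] 1.35(49) + 0.6(66) + 0.7(47) + 0.75(59) = 66.15 + 39.60 + 32.90 + 44.25 = 182.90
[3] 1.4(49) + 0.7(59) + 0.7(47) + 0.2(66) = 68.60 + 41.30 + 32.90 + 13.20 = 156.00
[4] 1.35(49) = 66.15
[5] 1.2(49) + 1.4(47) = 58.80 + 65.80 = 124.60
[6] 1.0(49) - 0.6(66) = 49.00 - 39.60 = 9.40
The largest value is 182.90 psf from combination 2.

Combination 2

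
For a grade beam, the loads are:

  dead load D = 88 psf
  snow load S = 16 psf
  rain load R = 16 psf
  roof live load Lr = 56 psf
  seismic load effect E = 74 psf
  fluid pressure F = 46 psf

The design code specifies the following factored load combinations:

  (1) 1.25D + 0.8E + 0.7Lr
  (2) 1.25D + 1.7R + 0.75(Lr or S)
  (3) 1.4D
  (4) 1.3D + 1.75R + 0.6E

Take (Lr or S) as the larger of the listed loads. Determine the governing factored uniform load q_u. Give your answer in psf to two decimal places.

208.40 psf

(Lr or S) → Lr = 56 psf.
(1) 1.25(88) + 0.8(74) + 0.7(56) = 208.40
(2) 1.25(88) + 1.7(16) + 0.75(56) = 179.20
(3) 1.4(88) = 123.20
(4) 1.3(88) + 1.75(16) + 0.6(74) = 186.80
The controlling combination is 1, giving 208.40 psf.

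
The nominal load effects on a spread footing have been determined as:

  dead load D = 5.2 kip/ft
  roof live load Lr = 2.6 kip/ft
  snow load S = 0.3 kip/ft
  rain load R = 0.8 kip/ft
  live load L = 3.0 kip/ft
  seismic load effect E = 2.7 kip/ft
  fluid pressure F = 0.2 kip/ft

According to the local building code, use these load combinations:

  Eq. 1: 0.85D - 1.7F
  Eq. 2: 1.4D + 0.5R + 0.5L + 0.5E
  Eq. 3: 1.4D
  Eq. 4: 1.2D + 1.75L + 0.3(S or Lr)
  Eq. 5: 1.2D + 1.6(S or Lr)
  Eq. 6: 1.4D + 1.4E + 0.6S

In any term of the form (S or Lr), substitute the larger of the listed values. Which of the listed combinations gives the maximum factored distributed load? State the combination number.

Combination 4

(S or Lr) → Lr = 2.6 kip/ft.
Eq. 1: 0.85(5.2) - 1.7(0.2) = 4.42 - 0.34 = 4.08
Eq. 2: 1.4(5.2) + 0.5(0.8) + 0.5(3.0) + 0.5(2.7) = 7.28 + 0.40 + 1.50 + 1.35 = 10.53
Eq. 3: 1.4(5.2) = 7.28
Eq. 4: 1.2(5.2) + 1.75(3.0) + 0.3(2.6) = 6.24 + 5.25 + 0.78 = 12.27
Eq. 5: 1.2(5.2) + 1.6(2.6) = 6.24 + 4.16 = 10.40
Eq. 6: 1.4(5.2) + 1.4(2.7) + 0.6(0.3) = 7.28 + 3.78 + 0.18 = 11.24
The largest value is 12.27 kip/ft from combination 4.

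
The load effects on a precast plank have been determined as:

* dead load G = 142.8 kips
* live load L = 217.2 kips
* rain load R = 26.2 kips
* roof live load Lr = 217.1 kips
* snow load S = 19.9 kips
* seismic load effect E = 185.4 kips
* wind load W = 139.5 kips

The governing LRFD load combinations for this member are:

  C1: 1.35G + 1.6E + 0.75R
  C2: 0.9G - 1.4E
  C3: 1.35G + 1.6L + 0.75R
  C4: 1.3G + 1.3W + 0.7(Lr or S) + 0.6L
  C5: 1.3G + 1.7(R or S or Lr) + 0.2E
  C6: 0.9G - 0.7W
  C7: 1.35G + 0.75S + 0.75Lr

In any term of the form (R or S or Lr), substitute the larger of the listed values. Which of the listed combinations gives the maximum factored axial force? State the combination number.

Combination 4

(Lr or S) → Lr = 217.1 kips; (R or S or Lr) → Lr = 217.1 kips.
C1: 1.35(142.8) + 1.6(185.4) + 0.75(26.2) = 192.8 + 296.6 + 19.7 = 509.1
C2: 0.9(142.8) - 1.4(185.4) = -131.0
C3: 1.35(142.8) + 1.6(217.2) + 0.75(26.2) = 192.8 + 347.5 + 19.7 = 560.0
C4: 1.3(142.8) + 1.3(139.5) + 0.7(217.1) + 0.6(217.2) = 185.6 + 181.4 + 152.0 + 130.3 = 649.3
C5: 1.3(142.8) + 1.7(217.1) + 0.2(185.4) = 185.6 + 369.1 + 37.1 = 591.8
C6: 0.9(142.8) - 0.7(139.5) = 30.9
C7: 1.35(142.8) + 0.75(19.9) + 0.75(217.1) = 192.8 + 14.9 + 162.8 = 370.5
The largest value is 649.3 kips from combination 4.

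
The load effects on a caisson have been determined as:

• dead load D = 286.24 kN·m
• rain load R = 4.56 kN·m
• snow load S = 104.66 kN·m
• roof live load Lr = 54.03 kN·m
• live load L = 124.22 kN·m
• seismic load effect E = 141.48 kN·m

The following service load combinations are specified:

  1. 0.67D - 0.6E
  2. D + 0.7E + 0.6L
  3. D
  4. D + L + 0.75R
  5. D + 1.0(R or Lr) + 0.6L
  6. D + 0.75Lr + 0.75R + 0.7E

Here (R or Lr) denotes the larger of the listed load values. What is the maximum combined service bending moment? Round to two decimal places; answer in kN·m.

(R or Lr) → Lr = 54.03 kN·m.
1. 0.67(286.24) - 0.6(141.48) = 191.78 - 84.89 = 106.89
2. 1.0(286.24) + 0.7(141.48) + 0.6(124.22) = 286.24 + 99.04 + 74.53 = 459.81
3. 1.0(286.24) = 286.24
4. 1.0(286.24) + 1.0(124.22) + 0.75(4.56) = 286.24 + 124.22 + 3.42 = 413.88
5. 1.0(286.24) + 1.0(54.03) + 0.6(124.22) = 286.24 + 54.03 + 74.53 = 414.80
6. 1.0(286.24) + 0.75(54.03) + 0.75(4.56) + 0.7(141.48) = 286.24 + 40.52 + 3.42 + 99.04 = 429.22
Combination 2 governs: M = 459.81 kN·m.

459.81 kN·m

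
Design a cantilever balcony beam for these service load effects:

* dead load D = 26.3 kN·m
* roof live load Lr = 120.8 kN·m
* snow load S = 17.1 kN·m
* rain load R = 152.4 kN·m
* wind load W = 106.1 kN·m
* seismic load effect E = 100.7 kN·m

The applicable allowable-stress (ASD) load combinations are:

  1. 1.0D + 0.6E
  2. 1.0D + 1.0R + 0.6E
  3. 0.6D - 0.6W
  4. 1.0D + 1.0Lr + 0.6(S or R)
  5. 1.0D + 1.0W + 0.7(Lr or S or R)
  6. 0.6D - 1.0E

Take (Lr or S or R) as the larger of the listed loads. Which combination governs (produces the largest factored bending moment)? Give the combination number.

(S or R) → R = 152.4 kN·m; (Lr or S or R) → R = 152.4 kN·m.
1. 1.0(26.3) + 0.6(100.7) = 26.30 + 60.42 = 86.72
2. 1.0(26.3) + 1.0(152.4) + 0.6(100.7) = 26.30 + 152.40 + 60.42 = 239.12
3. 0.6(26.3) - 0.6(106.1) = 15.78 - 63.66 = -47.88
4. 1.0(26.3) + 1.0(120.8) + 0.6(152.4) = 26.30 + 120.80 + 91.44 = 238.54
5. 1.0(26.3) + 1.0(106.1) + 0.7(152.4) = 26.30 + 106.10 + 106.68 = 239.08
6. 0.6(26.3) - 1.0(100.7) = 15.78 - 100.70 = -84.92
The largest value is 239.12 kN·m from combination 2.

Combination 2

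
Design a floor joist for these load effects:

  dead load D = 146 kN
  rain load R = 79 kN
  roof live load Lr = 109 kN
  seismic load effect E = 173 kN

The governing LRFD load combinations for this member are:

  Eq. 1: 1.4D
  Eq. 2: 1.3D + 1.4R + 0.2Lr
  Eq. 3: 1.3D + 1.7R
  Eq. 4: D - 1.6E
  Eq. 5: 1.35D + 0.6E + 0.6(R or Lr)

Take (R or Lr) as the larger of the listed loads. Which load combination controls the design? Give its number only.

Combination 5

(R or Lr) → Lr = 109 kN.
Eq. 1: 1.4(146) = 204.4
Eq. 2: 1.3(146) + 1.4(79) + 0.2(109) = 322.2
Eq. 3: 1.3(146) + 1.7(79) = 324.1
Eq. 4: 1.0(146) - 1.6(173) = -130.8
Eq. 5: 1.35(146) + 0.6(173) + 0.6(109) = 366.3
The largest value is 366.3 kN from combination 5.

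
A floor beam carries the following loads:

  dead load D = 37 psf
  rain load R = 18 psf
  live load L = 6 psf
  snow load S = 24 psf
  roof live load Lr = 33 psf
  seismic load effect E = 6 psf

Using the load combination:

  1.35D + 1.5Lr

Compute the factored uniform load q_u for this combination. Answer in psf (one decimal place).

1.35(37) + 1.5(33) = 50.0 + 49.5 = 99.5
q_u = 99.5 psf.

99.5 psf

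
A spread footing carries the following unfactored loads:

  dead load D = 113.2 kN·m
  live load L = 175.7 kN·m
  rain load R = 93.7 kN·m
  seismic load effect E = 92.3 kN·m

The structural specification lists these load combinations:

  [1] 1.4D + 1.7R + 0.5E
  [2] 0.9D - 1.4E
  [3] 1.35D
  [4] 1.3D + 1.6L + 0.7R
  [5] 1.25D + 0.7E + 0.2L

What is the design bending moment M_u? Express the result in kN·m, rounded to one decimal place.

493.9 kN·m

[1] 1.4(113.2) + 1.7(93.7) + 0.5(92.3) = 363.9
[2] 0.9(113.2) - 1.4(92.3) = 101.9 - 129.2 = -27.3
[3] 1.35(113.2) = 152.8
[4] 1.3(113.2) + 1.6(175.7) + 0.7(93.7) = 147.2 + 281.1 + 65.6 = 493.9
[5] 1.25(113.2) + 0.7(92.3) + 0.2(175.7) = 241.3
Maximum is from combination 4.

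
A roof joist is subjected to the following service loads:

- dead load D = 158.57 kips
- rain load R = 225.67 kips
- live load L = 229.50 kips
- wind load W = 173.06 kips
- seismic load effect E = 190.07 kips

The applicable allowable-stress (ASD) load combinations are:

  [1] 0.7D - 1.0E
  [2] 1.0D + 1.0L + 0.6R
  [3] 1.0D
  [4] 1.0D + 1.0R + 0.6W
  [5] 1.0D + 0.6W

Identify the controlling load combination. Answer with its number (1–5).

[1] 0.7(158.57) - 1.0(190.07) = 111.00 - 190.07 = -79.07
[2] 1.0(158.57) + 1.0(229.50) + 0.6(225.67) = 158.57 + 229.50 + 135.40 = 523.47
[3] 1.0(158.57) = 158.57
[4] 1.0(158.57) + 1.0(225.67) + 0.6(173.06) = 158.57 + 225.67 + 103.84 = 488.08
[5] 1.0(158.57) + 0.6(173.06) = 158.57 + 103.84 = 262.41
The largest value is 523.47 kips from combination 2.

Combination 2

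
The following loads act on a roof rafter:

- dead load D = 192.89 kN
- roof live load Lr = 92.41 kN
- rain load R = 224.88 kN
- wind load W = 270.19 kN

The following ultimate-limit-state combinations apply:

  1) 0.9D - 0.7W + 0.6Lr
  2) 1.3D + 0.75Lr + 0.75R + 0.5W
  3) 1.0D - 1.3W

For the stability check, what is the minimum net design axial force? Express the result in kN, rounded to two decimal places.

-158.36 kN

1) 0.9(192.89) - 0.7(270.19) + 0.6(92.41) = 39.91
2) 1.3(192.89) + 0.75(92.41) + 0.75(224.88) + 0.5(270.19) = 623.82
3) 1.0(192.89) - 1.3(270.19) = 192.89 - 351.25 = -158.36
Combination 3 gives the minimum: -158.36 kN.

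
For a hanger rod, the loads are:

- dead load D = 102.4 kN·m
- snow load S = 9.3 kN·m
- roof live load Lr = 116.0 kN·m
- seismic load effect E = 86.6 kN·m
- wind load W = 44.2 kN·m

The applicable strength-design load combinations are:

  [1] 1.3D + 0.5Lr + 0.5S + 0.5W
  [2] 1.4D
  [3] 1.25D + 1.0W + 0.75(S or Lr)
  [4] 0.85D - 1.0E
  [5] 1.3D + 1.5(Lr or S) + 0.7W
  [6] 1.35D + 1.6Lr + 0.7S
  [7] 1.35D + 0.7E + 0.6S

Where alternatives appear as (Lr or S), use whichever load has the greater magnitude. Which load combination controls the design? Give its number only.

Combination 5

(S or Lr) → Lr = 116.0 kN·m; (Lr or S) → Lr = 116.0 kN·m.
[1] 1.3(102.4) + 0.5(116.0) + 0.5(9.3) + 0.5(44.2) = 133.12 + 58.00 + 4.65 + 22.10 = 217.87
[2] 1.4(102.4) = 143.36
[3] 1.25(102.4) + 1.0(44.2) + 0.75(116.0) = 128.00 + 44.20 + 87.00 = 259.20
[4] 0.85(102.4) - 1.0(86.6) = 87.04 - 86.60 = 0.44
[5] 1.3(102.4) + 1.5(116.0) + 0.7(44.2) = 133.12 + 174.00 + 30.94 = 338.06
[6] 1.35(102.4) + 1.6(116.0) + 0.7(9.3) = 138.24 + 185.60 + 6.51 = 330.35
[7] 1.35(102.4) + 0.7(86.6) + 0.6(9.3) = 138.24 + 60.62 + 5.58 = 204.44
The largest value is 338.06 kN·m from combination 5.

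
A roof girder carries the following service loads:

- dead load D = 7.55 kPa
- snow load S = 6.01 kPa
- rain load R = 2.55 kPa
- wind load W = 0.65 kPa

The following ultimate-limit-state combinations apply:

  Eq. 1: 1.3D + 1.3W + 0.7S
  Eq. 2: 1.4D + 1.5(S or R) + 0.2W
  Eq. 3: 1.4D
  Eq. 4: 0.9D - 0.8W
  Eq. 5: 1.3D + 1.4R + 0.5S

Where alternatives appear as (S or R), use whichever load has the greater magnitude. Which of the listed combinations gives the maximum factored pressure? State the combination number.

Combination 2

(S or R) → S = 6.01 kPa.
Eq. 1: 1.3(7.55) + 1.3(0.65) + 0.7(6.01) = 14.87
Eq. 2: 1.4(7.55) + 1.5(6.01) + 0.2(0.65) = 19.72
Eq. 3: 1.4(7.55) = 10.57
Eq. 4: 0.9(7.55) - 0.8(0.65) = 6.28
Eq. 5: 1.3(7.55) + 1.4(2.55) + 0.5(6.01) = 16.39
The largest value is 19.72 kPa from combination 2.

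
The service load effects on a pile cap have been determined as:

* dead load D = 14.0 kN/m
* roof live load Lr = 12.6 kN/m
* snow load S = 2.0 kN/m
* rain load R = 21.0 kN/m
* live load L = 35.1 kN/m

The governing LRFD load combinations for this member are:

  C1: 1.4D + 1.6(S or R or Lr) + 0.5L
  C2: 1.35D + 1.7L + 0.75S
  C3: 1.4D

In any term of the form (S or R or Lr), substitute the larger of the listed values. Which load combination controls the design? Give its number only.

(S or R or Lr) → R = 21.0 kN/m.
C1: 1.4(14.0) + 1.6(21.0) + 0.5(35.1) = 19.6 + 33.6 + 17.6 = 70.8
C2: 1.35(14.0) + 1.7(35.1) + 0.75(2.0) = 18.9 + 59.7 + 1.5 = 80.1
C3: 1.4(14.0) = 19.6
The largest value is 80.1 kN/m from combination 2.

Combination 2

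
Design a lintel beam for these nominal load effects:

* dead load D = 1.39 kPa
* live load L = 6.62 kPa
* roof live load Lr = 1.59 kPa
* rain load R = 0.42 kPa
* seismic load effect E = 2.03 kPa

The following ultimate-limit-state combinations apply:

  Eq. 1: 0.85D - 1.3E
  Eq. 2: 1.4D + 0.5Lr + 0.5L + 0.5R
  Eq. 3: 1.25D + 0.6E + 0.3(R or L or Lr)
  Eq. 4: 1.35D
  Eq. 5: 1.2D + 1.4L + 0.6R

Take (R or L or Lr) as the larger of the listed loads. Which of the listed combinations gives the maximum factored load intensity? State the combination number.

Combination 5

(R or L or Lr) → L = 6.62 kPa.
Eq. 1: 0.85(1.39) - 1.3(2.03) = -1.46
Eq. 2: 1.4(1.39) + 0.5(1.59) + 0.5(6.62) + 0.5(0.42) = 6.26
Eq. 3: 1.25(1.39) + 0.6(2.03) + 0.3(6.62) = 4.94
Eq. 4: 1.35(1.39) = 1.88
Eq. 5: 1.2(1.39) + 1.4(6.62) + 0.6(0.42) = 11.19
The largest value is 11.19 kPa from combination 5.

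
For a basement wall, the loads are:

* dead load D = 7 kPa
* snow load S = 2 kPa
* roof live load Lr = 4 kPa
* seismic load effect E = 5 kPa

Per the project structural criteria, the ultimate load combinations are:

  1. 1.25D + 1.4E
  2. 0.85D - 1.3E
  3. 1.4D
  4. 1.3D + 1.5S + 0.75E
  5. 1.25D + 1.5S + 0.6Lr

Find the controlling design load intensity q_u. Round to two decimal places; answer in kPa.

1. 1.25(7) + 1.4(5) = 8.75 + 7.00 = 15.75
2. 0.85(7) - 1.3(5) = 5.95 - 6.50 = -0.55
3. 1.4(7) = 9.80
4. 1.3(7) + 1.5(2) + 0.75(5) = 9.10 + 3.00 + 3.75 = 15.85
5. 1.25(7) + 1.5(2) + 0.6(4) = 8.75 + 3.00 + 2.40 = 14.15
Maximum is from combination 4.

15.85 kPa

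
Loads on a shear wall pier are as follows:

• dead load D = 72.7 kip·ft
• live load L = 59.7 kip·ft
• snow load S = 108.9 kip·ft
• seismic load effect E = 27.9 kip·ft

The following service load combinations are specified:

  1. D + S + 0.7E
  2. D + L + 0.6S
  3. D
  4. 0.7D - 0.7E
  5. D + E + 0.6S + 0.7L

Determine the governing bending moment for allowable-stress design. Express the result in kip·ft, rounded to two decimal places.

1. 1.0(72.7) + 1.0(108.9) + 0.7(27.9) = 72.70 + 108.90 + 19.53 = 201.13
2. 1.0(72.7) + 1.0(59.7) + 0.6(108.9) = 72.70 + 59.70 + 65.34 = 197.74
3. 1.0(72.7) = 72.70
4. 0.7(72.7) - 0.7(27.9) = 50.89 - 19.53 = 31.36
5. 1.0(72.7) + 1.0(27.9) + 0.6(108.9) + 0.7(59.7) = 72.70 + 27.90 + 65.34 + 41.79 = 207.73
Combination 5 governs: M = 207.73 kip·ft.

207.73 kip·ft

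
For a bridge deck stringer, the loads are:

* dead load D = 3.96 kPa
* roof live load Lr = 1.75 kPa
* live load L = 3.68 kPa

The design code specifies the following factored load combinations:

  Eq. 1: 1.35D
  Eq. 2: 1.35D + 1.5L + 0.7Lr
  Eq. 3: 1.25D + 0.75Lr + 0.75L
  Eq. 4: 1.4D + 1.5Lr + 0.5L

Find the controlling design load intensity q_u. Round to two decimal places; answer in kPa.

Eq. 1: 1.35(3.96) = 5.35
Eq. 2: 1.35(3.96) + 1.5(3.68) + 0.7(1.75) = 12.09
Eq. 3: 1.25(3.96) + 0.75(1.75) + 0.75(3.68) = 4.95 + 1.31 + 2.76 = 9.02
Eq. 4: 1.4(3.96) + 1.5(1.75) + 0.5(3.68) = 5.54 + 2.63 + 1.84 = 10.01
Combination 2 governs: q_u = 12.09 kPa.

12.09 kPa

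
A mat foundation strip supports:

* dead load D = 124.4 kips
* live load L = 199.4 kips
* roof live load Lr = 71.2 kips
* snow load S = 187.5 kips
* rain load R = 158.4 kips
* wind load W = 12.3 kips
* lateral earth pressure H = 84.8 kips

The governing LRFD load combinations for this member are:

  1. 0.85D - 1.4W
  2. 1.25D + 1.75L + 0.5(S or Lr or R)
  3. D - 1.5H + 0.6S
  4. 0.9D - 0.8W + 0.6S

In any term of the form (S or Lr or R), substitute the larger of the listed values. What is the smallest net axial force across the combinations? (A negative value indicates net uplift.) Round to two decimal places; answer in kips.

88.52 kips

(S or Lr or R) → S = 187.5 kips.
1. 0.85(124.4) - 1.4(12.3) = 105.74 - 17.22 = 88.52
2. 1.25(124.4) + 1.75(199.4) + 0.5(187.5) = 155.50 + 348.95 + 93.75 = 598.20
3. 1.0(124.4) - 1.5(84.8) + 0.6(187.5) = 124.40 - 127.20 + 112.50 = 109.70
4. 0.9(124.4) - 0.8(12.3) + 0.6(187.5) = 111.96 - 9.84 + 112.50 = 214.62
Combination 1 gives the minimum: 88.52 kips.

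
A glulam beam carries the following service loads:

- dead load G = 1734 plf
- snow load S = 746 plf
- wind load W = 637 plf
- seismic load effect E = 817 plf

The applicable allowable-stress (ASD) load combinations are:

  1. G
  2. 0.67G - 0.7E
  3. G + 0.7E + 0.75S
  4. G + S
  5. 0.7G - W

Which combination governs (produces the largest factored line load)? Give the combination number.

1. 1.0(1734) = 1734.00
2. 0.67(1734) - 0.7(817) = 1161.78 - 571.90 = 589.88
3. 1.0(1734) + 0.7(817) + 0.75(746) = 1734.00 + 571.90 + 559.50 = 2865.40
4. 1.0(1734) + 1.0(746) = 1734.00 + 746.00 = 2480.00
5. 0.7(1734) - 1.0(637) = 1213.80 - 637.00 = 576.80
The largest value is 2865.40 plf from combination 3.

Combination 3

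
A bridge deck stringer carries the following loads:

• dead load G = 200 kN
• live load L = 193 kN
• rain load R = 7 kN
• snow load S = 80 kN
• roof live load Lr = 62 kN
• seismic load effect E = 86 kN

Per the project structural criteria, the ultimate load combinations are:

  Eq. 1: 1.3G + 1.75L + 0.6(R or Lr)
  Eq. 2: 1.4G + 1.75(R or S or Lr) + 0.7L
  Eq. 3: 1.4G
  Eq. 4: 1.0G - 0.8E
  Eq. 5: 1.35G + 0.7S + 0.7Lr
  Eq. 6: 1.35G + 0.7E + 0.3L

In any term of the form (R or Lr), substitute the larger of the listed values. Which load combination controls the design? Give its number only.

Combination 1

(R or Lr) → Lr = 62 kN; (R or S or Lr) → S = 80 kN.
Eq. 1: 1.3(200) + 1.75(193) + 0.6(62) = 260.00 + 337.75 + 37.20 = 634.95
Eq. 2: 1.4(200) + 1.75(80) + 0.7(193) = 280.00 + 140.00 + 135.10 = 555.10
Eq. 3: 1.4(200) = 280.00
Eq. 4: 1.0(200) - 0.8(86) = 200.00 - 68.80 = 131.20
Eq. 5: 1.35(200) + 0.7(80) + 0.7(62) = 270.00 + 56.00 + 43.40 = 369.40
Eq. 6: 1.35(200) + 0.7(86) + 0.3(193) = 270.00 + 60.20 + 57.90 = 388.10
The largest value is 634.95 kN from combination 1.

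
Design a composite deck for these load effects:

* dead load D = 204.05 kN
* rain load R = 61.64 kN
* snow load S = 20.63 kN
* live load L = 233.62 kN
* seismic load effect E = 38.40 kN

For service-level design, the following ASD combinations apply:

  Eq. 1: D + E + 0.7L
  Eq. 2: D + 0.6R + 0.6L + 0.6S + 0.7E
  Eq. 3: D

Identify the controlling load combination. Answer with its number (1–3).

Combination 2

Eq. 1: 1.0(204.05) + 1.0(38.40) + 0.7(233.62) = 405.98
Eq. 2: 1.0(204.05) + 0.6(61.64) + 0.6(233.62) + 0.6(20.63) + 0.7(38.40) = 420.46
Eq. 3: 1.0(204.05) = 204.05
The largest value is 420.46 kN from combination 2.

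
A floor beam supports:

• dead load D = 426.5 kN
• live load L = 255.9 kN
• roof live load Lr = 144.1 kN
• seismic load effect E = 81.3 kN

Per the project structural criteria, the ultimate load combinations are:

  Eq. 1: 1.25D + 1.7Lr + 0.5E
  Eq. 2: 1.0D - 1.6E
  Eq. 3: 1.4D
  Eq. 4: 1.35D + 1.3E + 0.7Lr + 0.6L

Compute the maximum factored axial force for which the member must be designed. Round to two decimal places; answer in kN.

935.88 kN

Eq. 1: 1.25(426.5) + 1.7(144.1) + 0.5(81.3) = 533.13 + 244.97 + 40.65 = 818.75
Eq. 2: 1.0(426.5) - 1.6(81.3) = 426.50 - 130.08 = 296.42
Eq. 3: 1.4(426.5) = 597.10
Eq. 4: 1.35(426.5) + 1.3(81.3) + 0.7(144.1) + 0.6(255.9) = 575.78 + 105.69 + 100.87 + 153.54 = 935.88
The controlling combination is 4, giving 935.88 kN.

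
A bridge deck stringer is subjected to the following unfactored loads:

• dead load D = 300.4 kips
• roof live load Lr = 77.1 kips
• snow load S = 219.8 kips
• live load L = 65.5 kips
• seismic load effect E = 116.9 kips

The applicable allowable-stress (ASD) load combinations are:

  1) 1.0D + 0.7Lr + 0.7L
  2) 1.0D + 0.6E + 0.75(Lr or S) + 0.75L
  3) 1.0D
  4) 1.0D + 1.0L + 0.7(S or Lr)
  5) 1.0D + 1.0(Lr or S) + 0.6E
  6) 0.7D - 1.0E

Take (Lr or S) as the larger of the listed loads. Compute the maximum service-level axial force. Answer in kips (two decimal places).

590.34 kips

(Lr or S) → S = 219.8 kips; (S or Lr) → S = 219.8 kips.
1) 1.0(300.4) + 0.7(77.1) + 0.7(65.5) = 400.22
2) 1.0(300.4) + 0.6(116.9) + 0.75(219.8) + 0.75(65.5) = 584.52
3) 1.0(300.4) = 300.40
4) 1.0(300.4) + 1.0(65.5) + 0.7(219.8) = 519.76
5) 1.0(300.4) + 1.0(219.8) + 0.6(116.9) = 590.34
6) 0.7(300.4) - 1.0(116.9) = 93.38
The controlling combination is 5, giving 590.34 kips.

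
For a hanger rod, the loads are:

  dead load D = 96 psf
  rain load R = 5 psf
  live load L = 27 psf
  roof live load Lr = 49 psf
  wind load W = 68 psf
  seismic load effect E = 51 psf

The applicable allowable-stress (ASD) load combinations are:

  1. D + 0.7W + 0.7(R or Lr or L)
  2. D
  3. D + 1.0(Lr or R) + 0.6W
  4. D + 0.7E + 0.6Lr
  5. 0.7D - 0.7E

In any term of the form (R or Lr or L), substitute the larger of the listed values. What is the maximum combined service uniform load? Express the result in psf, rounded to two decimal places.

185.80 psf

(R or Lr or L) → Lr = 49 psf; (Lr or R) → Lr = 49 psf.
1. 1.0(96) + 0.7(68) + 0.7(49) = 96.00 + 47.60 + 34.30 = 177.90
2. 1.0(96) = 96.00
3. 1.0(96) + 1.0(49) + 0.6(68) = 96.00 + 49.00 + 40.80 = 185.80
4. 1.0(96) + 0.7(51) + 0.6(49) = 96.00 + 35.70 + 29.40 = 161.10
5. 0.7(96) - 0.7(51) = 67.20 - 35.70 = 31.50
Combination 3 governs: q = 185.80 psf.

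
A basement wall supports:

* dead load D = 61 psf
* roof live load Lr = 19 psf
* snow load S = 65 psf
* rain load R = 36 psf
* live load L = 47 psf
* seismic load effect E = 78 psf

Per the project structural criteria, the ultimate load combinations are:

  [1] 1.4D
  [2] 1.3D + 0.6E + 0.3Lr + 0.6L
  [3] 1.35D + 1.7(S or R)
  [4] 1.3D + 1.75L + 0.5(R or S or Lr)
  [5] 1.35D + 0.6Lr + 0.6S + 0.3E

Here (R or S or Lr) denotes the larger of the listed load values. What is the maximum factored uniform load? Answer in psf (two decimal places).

(S or R) → S = 65 psf; (R or S or Lr) → S = 65 psf.
[1] 1.4(61) = 85.40
[2] 1.3(61) + 0.6(78) + 0.3(19) + 0.6(47) = 79.30 + 46.80 + 5.70 + 28.20 = 160.00
[3] 1.35(61) + 1.7(65) = 82.35 + 110.50 = 192.85
[4] 1.3(61) + 1.75(47) + 0.5(65) = 79.30 + 82.25 + 32.50 = 194.05
[5] 1.35(61) + 0.6(19) + 0.6(65) + 0.3(78) = 82.35 + 11.40 + 39.00 + 23.40 = 156.15
The controlling combination is 4, giving 194.05 psf.

194.05 psf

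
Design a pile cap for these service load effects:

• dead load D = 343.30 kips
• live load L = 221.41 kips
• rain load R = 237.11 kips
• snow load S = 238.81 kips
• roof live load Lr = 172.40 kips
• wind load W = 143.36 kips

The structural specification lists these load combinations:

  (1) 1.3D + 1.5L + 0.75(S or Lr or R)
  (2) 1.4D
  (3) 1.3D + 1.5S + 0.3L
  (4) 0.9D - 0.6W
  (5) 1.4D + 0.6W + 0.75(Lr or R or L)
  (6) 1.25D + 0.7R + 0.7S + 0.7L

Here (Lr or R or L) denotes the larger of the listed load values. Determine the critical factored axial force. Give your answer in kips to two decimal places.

957.51 kips

(S or Lr or R) → S = 238.81 kips; (Lr or R or L) → R = 237.11 kips.
(1) 1.3(343.30) + 1.5(221.41) + 0.75(238.81) = 957.51
(2) 1.4(343.30) = 480.62
(3) 1.3(343.30) + 1.5(238.81) + 0.3(221.41) = 446.29 + 358.22 + 66.42 = 870.93
(4) 0.9(343.30) - 0.6(143.36) = 308.97 - 86.02 = 222.95
(5) 1.4(343.30) + 0.6(143.36) + 0.75(237.11) = 480.62 + 86.02 + 177.83 = 744.47
(6) 1.25(343.30) + 0.7(237.11) + 0.7(238.81) + 0.7(221.41) = 917.26
Maximum is from combination 1.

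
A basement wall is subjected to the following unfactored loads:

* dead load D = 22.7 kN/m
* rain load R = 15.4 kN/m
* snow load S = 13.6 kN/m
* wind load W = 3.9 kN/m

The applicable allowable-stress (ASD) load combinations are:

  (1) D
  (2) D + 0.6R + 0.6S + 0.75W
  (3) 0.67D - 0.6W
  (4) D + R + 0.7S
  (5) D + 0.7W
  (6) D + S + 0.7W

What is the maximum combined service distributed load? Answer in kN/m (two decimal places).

(1) 1.0(22.7) = 22.70
(2) 1.0(22.7) + 0.6(15.4) + 0.6(13.6) + 0.75(3.9) = 22.70 + 9.24 + 8.16 + 2.93 = 43.03
(3) 0.67(22.7) - 0.6(3.9) = 15.21 - 2.34 = 12.87
(4) 1.0(22.7) + 1.0(15.4) + 0.7(13.6) = 22.70 + 15.40 + 9.52 = 47.62
(5) 1.0(22.7) + 0.7(3.9) = 22.70 + 2.73 = 25.43
(6) 1.0(22.7) + 1.0(13.6) + 0.7(3.9) = 22.70 + 13.60 + 2.73 = 39.03
Combination 4 governs: w = 47.62 kN/m.

47.62 kN/m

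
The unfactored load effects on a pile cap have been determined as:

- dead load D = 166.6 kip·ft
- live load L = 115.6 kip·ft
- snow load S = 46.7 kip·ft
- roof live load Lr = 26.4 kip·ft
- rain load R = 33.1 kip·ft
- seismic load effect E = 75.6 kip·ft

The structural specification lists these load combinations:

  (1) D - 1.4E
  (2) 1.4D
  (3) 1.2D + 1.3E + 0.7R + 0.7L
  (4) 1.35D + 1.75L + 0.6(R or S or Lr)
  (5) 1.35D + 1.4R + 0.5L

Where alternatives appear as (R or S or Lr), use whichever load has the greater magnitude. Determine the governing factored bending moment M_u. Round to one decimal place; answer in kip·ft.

455.2 kip·ft

(R or S or Lr) → S = 46.7 kip·ft.
(1) 1.0(166.6) - 1.4(75.6) = 166.6 - 105.8 = 60.8
(2) 1.4(166.6) = 233.2
(3) 1.2(166.6) + 1.3(75.6) + 0.7(33.1) + 0.7(115.6) = 199.9 + 98.3 + 23.2 + 80.9 = 402.3
(4) 1.35(166.6) + 1.75(115.6) + 0.6(46.7) = 224.9 + 202.3 + 28.0 = 455.2
(5) 1.35(166.6) + 1.4(33.1) + 0.5(115.6) = 329.1
The controlling combination is 4, giving 455.2 kip·ft.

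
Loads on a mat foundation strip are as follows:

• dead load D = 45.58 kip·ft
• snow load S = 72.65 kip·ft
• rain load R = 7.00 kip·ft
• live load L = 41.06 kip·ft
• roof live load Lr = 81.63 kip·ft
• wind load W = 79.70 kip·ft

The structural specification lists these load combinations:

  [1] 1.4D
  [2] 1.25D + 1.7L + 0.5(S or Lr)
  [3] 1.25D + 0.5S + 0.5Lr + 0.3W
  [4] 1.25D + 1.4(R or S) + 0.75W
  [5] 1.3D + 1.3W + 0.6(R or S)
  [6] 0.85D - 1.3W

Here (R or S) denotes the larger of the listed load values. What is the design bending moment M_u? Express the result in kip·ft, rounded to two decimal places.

218.46 kip·ft

(S or Lr) → Lr = 81.63 kip·ft; (R or S) → S = 72.65 kip·ft.
[1] 1.4(45.58) = 63.81
[2] 1.25(45.58) + 1.7(41.06) + 0.5(81.63) = 167.59
[3] 1.25(45.58) + 0.5(72.65) + 0.5(81.63) + 0.3(79.70) = 158.03
[4] 1.25(45.58) + 1.4(72.65) + 0.75(79.70) = 218.46
[5] 1.3(45.58) + 1.3(79.70) + 0.6(72.65) = 59.25 + 103.61 + 43.59 = 206.45
[6] 0.85(45.58) - 1.3(79.70) = 38.74 - 103.61 = -64.87
The controlling combination is 4, giving 218.46 kip·ft.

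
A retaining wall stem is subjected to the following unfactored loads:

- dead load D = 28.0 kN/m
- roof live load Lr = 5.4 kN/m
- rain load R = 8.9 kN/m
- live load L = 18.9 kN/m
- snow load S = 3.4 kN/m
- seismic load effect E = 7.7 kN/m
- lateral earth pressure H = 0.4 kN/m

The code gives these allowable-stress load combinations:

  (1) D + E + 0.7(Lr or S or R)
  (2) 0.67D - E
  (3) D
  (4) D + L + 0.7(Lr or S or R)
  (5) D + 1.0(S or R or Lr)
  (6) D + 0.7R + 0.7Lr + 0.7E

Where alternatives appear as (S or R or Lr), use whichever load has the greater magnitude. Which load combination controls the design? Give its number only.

Combination 4

(Lr or S or R) → R = 8.9 kN/m; (S or R or Lr) → R = 8.9 kN/m.
(1) 1.0(28.0) + 1.0(7.7) + 0.7(8.9) = 28.00 + 7.70 + 6.23 = 41.93
(2) 0.67(28.0) - 1.0(7.7) = 18.76 - 7.70 = 11.06
(3) 1.0(28.0) = 28.00
(4) 1.0(28.0) + 1.0(18.9) + 0.7(8.9) = 28.00 + 18.90 + 6.23 = 53.13
(5) 1.0(28.0) + 1.0(8.9) = 28.00 + 8.90 = 36.90
(6) 1.0(28.0) + 0.7(8.9) + 0.7(5.4) + 0.7(7.7) = 28.00 + 6.23 + 3.78 + 5.39 = 43.40
The largest value is 53.13 kN/m from combination 4.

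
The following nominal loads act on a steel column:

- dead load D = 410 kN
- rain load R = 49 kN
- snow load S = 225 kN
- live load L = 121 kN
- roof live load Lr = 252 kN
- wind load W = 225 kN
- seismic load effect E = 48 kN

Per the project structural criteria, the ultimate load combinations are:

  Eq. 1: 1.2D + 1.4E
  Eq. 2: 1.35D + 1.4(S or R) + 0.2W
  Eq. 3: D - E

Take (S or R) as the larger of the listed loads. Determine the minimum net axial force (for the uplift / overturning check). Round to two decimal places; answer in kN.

362.00 kN

(S or R) → S = 225 kN.
Eq. 1: 1.2(410) + 1.4(48) = 492.00 + 67.20 = 559.20
Eq. 2: 1.35(410) + 1.4(225) + 0.2(225) = 553.50 + 315.00 + 45.00 = 913.50
Eq. 3: 1.0(410) - 1.0(48) = 410.00 - 48.00 = 362.00
Combination 3 gives the minimum: 362.00 kN.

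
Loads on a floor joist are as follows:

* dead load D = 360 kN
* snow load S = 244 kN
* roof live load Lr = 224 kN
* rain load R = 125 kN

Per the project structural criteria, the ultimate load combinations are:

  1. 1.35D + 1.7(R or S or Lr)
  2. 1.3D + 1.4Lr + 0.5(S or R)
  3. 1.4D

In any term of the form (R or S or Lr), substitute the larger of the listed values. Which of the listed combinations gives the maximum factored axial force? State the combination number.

Combination 2

(R or S or Lr) → S = 244 kN; (S or R) → S = 244 kN.
1. 1.35(360) + 1.7(244) = 900.8
2. 1.3(360) + 1.4(224) + 0.5(244) = 903.6
3. 1.4(360) = 504.0
The largest value is 903.6 kN from combination 2.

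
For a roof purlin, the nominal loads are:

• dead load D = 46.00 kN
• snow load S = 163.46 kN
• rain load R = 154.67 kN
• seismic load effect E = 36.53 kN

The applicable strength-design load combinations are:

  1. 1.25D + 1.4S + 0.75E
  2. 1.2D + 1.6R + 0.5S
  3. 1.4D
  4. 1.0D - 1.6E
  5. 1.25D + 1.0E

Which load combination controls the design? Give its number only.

1. 1.25(46.00) + 1.4(163.46) + 0.75(36.53) = 313.74
2. 1.2(46.00) + 1.6(154.67) + 0.5(163.46) = 384.40
3. 1.4(46.00) = 64.40
4. 1.0(46.00) - 1.6(36.53) = -12.45
5. 1.25(46.00) + 1.0(36.53) = 94.03
The largest value is 384.40 kN from combination 2.

Combination 2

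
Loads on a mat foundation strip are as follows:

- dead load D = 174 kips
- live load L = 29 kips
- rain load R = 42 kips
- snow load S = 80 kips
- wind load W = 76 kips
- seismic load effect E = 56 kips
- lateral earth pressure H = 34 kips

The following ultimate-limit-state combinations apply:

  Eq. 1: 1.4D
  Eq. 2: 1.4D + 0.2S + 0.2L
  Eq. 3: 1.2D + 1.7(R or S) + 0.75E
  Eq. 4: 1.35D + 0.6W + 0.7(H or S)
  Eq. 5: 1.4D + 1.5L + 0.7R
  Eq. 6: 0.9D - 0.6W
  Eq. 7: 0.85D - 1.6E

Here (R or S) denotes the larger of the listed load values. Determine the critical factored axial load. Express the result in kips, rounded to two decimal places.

(R or S) → S = 80 kips; (H or S) → S = 80 kips.
Eq. 1: 1.4(174) = 243.60
Eq. 2: 1.4(174) + 0.2(80) + 0.2(29) = 243.60 + 16.00 + 5.80 = 265.40
Eq. 3: 1.2(174) + 1.7(80) + 0.75(56) = 208.80 + 136.00 + 42.00 = 386.80
Eq. 4: 1.35(174) + 0.6(76) + 0.7(80) = 234.90 + 45.60 + 56.00 = 336.50
Eq. 5: 1.4(174) + 1.5(29) + 0.7(42) = 243.60 + 43.50 + 29.40 = 316.50
Eq. 6: 0.9(174) - 0.6(76) = 156.60 - 45.60 = 111.00
Eq. 7: 0.85(174) - 1.6(56) = 147.90 - 89.60 = 58.30
Maximum is from combination 3.

386.80 kips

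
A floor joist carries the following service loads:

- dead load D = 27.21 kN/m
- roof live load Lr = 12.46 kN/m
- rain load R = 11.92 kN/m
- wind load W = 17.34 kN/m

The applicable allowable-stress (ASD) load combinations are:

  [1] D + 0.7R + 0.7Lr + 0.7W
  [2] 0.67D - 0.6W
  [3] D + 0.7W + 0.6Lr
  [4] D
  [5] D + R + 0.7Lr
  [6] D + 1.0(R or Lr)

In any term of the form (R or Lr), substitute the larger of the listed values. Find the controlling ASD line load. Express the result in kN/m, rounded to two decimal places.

(R or Lr) → Lr = 12.46 kN/m.
[1] 1.0(27.21) + 0.7(11.92) + 0.7(12.46) + 0.7(17.34) = 27.21 + 8.34 + 8.72 + 12.14 = 56.41
[2] 0.67(27.21) - 0.6(17.34) = 18.23 - 10.40 = 7.83
[3] 1.0(27.21) + 0.7(17.34) + 0.6(12.46) = 46.82
[4] 1.0(27.21) = 27.21
[5] 1.0(27.21) + 1.0(11.92) + 0.7(12.46) = 27.21 + 11.92 + 8.72 = 47.85
[6] 1.0(27.21) + 1.0(12.46) = 27.21 + 12.46 = 39.67
The controlling combination is 1, giving 56.41 kN/m.

56.41 kN/m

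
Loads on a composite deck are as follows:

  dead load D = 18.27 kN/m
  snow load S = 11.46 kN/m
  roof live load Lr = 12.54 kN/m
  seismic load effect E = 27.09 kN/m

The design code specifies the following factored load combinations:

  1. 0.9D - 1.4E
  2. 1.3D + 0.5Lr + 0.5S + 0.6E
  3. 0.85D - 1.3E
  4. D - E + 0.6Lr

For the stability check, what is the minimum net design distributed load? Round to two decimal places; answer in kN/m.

1. 0.9(18.27) - 1.4(27.09) = -21.48
2. 1.3(18.27) + 0.5(12.54) + 0.5(11.46) + 0.6(27.09) = 52.01
3. 0.85(18.27) - 1.3(27.09) = 15.53 - 35.22 = -19.69
4. 1.0(18.27) - 1.0(27.09) + 0.6(12.54) = 18.27 - 27.09 + 7.52 = -1.30
Combination 1 gives the minimum: -21.48 kN/m.

-21.48 kN/m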